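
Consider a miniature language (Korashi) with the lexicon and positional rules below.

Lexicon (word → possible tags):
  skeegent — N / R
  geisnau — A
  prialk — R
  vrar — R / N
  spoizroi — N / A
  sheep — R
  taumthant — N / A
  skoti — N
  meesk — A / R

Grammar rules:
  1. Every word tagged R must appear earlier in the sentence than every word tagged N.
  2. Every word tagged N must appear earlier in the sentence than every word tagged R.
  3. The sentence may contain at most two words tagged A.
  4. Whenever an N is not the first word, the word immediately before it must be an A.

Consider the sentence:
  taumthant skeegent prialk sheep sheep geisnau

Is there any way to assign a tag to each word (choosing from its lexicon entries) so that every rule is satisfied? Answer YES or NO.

YES

Candidates per position — 1:taumthant {N,A}; 2:skeegent {N,R}; 3:prialk {R}; 4:sheep {R}; 5:sheep {R}; 6:geisnau {A}.
One satisfying assignment: A R R R R A.
Check: rule 1 ok; rule 2 ok; rule 3 ok; rule 4 ok.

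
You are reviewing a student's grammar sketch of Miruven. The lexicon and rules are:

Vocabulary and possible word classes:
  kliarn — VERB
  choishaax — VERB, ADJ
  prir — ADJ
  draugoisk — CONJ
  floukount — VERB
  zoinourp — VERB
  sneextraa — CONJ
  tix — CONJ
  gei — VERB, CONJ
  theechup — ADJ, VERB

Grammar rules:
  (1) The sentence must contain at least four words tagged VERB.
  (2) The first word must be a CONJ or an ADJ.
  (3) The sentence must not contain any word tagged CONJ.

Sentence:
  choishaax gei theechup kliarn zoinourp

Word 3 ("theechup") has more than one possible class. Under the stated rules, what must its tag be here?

Candidates per position — 1:choishaax {VERB,ADJ}; 2:gei {VERB,CONJ}; 3:theechup {ADJ,VERB}; 4:kliarn {VERB}; 5:zoinourp {VERB}.
Position 1: VERB is ruled out by rule 2; that leaves ADJ.
Position 2: CONJ is ruled out by rule 1; that leaves VERB.
Position 3: ADJ is ruled out by rule 1; that leaves VERB.
The only consistent sequence is: ADJ VERB VERB VERB VERB.
Rule-by-rule: rule 1 satisfied; rule 2 satisfied; rule 3 satisfied.

VERB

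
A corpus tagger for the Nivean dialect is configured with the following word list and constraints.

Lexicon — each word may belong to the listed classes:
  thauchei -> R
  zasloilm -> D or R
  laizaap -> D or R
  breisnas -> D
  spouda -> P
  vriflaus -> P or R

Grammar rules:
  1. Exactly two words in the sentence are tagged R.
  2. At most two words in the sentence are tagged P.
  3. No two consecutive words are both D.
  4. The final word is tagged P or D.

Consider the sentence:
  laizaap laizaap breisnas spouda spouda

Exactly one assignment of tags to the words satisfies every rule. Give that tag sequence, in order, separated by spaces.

Candidates per position — 1:laizaap {D,R}; 2:laizaap {D,R}; 3:breisnas {D}; 4:spouda {P}; 5:spouda {P}.
Position 1: D is ruled out by rule 1; that leaves R.
Position 2: D is ruled out by rule 1; that leaves R.
The unique satisfying tagging is: R R D P P.
Verifying each rule — rule 1 ok; rule 2 ok; rule 3 ok; rule 4 ok.

R R D P P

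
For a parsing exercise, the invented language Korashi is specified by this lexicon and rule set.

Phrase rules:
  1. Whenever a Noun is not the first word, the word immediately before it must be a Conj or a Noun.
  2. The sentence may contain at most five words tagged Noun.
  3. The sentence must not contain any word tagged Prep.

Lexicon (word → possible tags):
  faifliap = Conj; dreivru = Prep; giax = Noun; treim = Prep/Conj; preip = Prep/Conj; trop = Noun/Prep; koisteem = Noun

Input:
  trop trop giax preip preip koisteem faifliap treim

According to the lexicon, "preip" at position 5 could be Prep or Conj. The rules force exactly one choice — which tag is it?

Candidates per position — 1:trop {Noun,Prep}; 2:trop {Noun,Prep}; 3:giax {Noun}; 4:preip {Prep,Conj}; 5:preip {Prep,Conj}; 6:koisteem {Noun}; 7:faifliap {Conj}; 8:treim {Prep,Conj}.
Position 1: tagging it Prep would leave rule 1 unsatisfiable, so it must be Noun.
Position 2: tagging it Prep would leave rule 1 unsatisfiable, so it must be Noun.
Position 4: tagging it Prep would leave rule 3 unsatisfiable, so it must be Conj.
Position 5: tagging it Prep would leave rule 1 unsatisfiable, so it must be Conj.
Position 8: tagging it Prep would leave rule 3 unsatisfiable, so it must be Conj.
So the tagging must be: Noun Noun Noun Conj Conj Noun Conj Conj.
Checking: rule 1 ok; rule 2 ok; rule 3 ok.

Conj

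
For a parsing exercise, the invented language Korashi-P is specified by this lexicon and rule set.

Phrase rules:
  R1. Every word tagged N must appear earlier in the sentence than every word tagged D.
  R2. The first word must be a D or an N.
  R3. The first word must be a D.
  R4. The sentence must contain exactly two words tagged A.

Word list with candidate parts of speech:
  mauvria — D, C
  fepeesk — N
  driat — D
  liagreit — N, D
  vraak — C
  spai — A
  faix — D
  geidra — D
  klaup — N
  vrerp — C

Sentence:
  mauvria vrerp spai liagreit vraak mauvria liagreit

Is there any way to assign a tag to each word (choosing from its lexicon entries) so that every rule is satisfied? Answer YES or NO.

Candidates per position — 1:mauvria {D,C}; 2:vrerp {C}; 3:spai {A}; 4:liagreit {N,D}; 5:vraak {C}; 6:mauvria {D,C}; 7:liagreit {N,D}.
Rule 4 cannot be satisfied by any choice of tags from the lexicon.
So there is no consistent tagging.

NO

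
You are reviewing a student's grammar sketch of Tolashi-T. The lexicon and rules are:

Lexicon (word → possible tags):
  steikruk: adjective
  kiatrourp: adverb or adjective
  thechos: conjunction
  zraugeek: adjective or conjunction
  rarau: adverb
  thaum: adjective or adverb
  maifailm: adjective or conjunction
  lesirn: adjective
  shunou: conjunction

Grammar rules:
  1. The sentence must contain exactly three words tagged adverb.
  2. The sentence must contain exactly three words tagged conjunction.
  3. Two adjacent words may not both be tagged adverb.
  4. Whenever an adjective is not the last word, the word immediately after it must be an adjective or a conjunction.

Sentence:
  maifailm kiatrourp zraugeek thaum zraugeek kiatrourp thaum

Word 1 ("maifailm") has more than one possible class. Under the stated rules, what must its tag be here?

conjunction

Candidates per position — 1:maifailm {adjective,conjunction}; 2:kiatrourp {adverb,adjective}; 3:zraugeek {adjective,conjunction}; 4:thaum {adjective,adverb}; 5:zraugeek {adjective,conjunction}; 6:kiatrourp {adverb,adjective}; 7:thaum {adjective,adverb}.
Position 1: tagging it adjective would leave rule 2 unsatisfiable, so it must be conjunction.
Position 3: tagging it adjective would leave rule 2 unsatisfiable, so it must be conjunction.
Position 5: tagging it adjective would leave rule 2 unsatisfiable, so it must be conjunction.
The remaining ambiguous positions (2, 4, 6, 7) are resolved jointly — only one combination satisfies every rule.
The only consistent sequence is: conjunction adverb conjunction adverb conjunction adverb adjective.
Check: rule 1 ✓; rule 2 ✓; rule 3 ✓; rule 4 ✓.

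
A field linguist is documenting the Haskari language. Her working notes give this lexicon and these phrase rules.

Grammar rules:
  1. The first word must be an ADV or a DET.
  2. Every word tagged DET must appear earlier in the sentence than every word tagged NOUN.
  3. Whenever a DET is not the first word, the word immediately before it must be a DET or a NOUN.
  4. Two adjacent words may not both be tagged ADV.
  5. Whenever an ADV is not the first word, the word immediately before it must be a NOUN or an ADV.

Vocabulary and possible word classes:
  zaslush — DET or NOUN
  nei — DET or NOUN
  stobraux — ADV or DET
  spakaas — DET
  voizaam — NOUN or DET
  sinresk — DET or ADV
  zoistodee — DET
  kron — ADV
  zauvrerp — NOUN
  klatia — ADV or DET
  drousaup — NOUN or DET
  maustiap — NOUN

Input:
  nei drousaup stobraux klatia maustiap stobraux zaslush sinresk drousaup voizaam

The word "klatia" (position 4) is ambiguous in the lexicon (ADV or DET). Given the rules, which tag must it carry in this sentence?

Candidates per position — 1:nei {DET,NOUN}; 2:drousaup {NOUN,DET}; 3:stobraux {ADV,DET}; 4:klatia {ADV,DET}; 5:maustiap {NOUN}; 6:stobraux {ADV,DET}; 7:zaslush {DET,NOUN}; 8:sinresk {DET,ADV}; 9:drousaup {NOUN,DET}; 10:voizaam {NOUN,DET}.
Position 1: tagging it NOUN would leave rule 1 unsatisfiable, so it must be DET.
Position 6: tagging it DET would leave rule 2 unsatisfiable, so it must be ADV.
Position 7: tagging it DET would leave rule 2 unsatisfiable, so it must be NOUN.
Position 8: tagging it DET would leave rule 2 unsatisfiable, so it must be ADV.
Position 9: tagging it DET would leave rule 2 unsatisfiable, so it must be NOUN.
Position 10: tagging it DET would leave rule 2 unsatisfiable, so it must be NOUN.
Position 4: the remaining choice is settled jointly with positions 2, 3 — only DET at position 4 is part of a tagging that satisfies every rule.
The only consistent sequence is: DET DET DET DET NOUN ADV NOUN ADV NOUN NOUN.
Verifying each rule — rule 1 ok; rule 2 ok; rule 3 ok; rule 4 ok; rule 5 ok.

DET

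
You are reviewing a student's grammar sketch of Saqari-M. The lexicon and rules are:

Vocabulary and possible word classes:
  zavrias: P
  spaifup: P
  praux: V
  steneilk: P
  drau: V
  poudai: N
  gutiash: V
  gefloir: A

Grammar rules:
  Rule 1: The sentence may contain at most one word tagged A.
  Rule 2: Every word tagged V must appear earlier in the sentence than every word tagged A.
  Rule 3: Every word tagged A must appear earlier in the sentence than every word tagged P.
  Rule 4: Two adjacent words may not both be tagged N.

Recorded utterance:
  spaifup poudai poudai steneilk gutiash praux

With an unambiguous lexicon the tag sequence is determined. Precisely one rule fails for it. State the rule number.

Fixed tagging: P N N P V V.
Rule check: R1 pass, R2 pass, R3 pass, R4 fail.
Only rule 4 fails.

4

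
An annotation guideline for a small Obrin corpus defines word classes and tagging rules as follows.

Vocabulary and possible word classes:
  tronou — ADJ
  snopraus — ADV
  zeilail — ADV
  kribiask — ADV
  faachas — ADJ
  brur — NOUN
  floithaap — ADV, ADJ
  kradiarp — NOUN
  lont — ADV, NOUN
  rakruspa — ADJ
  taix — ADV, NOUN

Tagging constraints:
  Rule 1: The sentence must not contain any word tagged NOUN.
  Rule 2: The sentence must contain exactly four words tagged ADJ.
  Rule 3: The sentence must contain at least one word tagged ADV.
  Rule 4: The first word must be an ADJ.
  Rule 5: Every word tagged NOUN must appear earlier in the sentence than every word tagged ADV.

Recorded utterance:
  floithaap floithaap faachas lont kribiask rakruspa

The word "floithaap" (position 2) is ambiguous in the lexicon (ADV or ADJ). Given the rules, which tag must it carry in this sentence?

Candidates per position — 1:floithaap {ADV,ADJ}; 2:floithaap {ADV,ADJ}; 3:faachas {ADJ}; 4:lont {ADV,NOUN}; 5:kribiask {ADV}; 6:rakruspa {ADJ}.
At position 1, choosing ADV makes rule 2 impossible to satisfy; hence ADJ.
At position 2, choosing ADV makes rule 2 impossible to satisfy; hence ADJ.
At position 4, choosing NOUN makes rule 1 impossible to satisfy; hence ADV.
That leaves exactly one tagging: ADJ ADJ ADJ ADV ADV ADJ.
Verifying each rule — rule 1 holds; rule 2 holds; rule 3 holds; rule 4 holds; rule 5 holds.

ADJ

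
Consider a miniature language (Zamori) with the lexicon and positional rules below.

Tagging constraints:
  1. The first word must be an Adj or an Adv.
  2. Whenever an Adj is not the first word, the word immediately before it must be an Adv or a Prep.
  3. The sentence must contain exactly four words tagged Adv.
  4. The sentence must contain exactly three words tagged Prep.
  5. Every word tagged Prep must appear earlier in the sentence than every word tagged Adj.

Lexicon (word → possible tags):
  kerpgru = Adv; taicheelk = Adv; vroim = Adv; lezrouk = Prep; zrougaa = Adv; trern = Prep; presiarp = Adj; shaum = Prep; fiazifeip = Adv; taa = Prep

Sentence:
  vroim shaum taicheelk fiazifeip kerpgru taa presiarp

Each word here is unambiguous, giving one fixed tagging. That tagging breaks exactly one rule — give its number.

Fixed tagging: Adv Prep Adv Adv Adv Prep Adj.
Rule check: R1 holds, R2 holds, R3 holds, R4 violated, R5 holds.
Only rule 4 fails.

4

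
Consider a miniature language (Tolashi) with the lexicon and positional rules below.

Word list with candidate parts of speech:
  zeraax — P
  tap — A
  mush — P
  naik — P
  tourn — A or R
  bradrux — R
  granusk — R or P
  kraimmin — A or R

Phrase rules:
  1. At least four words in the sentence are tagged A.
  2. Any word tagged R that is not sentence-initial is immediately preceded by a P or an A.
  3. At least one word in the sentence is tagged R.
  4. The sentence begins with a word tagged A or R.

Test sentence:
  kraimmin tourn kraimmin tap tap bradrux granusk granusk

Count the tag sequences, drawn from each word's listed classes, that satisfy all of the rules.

8

Candidates per position — 1:kraimmin {A,R}; 2:tourn {A,R}; 3:kraimmin {A,R}; 4:tap {A}; 5:tap {A}; 6:bradrux {R}; 7:granusk {R,P}; 8:granusk {R,P}.
There are 32 candidate sequences in total.
Checking each against the rules leaves 8 sequences.
Count = 8.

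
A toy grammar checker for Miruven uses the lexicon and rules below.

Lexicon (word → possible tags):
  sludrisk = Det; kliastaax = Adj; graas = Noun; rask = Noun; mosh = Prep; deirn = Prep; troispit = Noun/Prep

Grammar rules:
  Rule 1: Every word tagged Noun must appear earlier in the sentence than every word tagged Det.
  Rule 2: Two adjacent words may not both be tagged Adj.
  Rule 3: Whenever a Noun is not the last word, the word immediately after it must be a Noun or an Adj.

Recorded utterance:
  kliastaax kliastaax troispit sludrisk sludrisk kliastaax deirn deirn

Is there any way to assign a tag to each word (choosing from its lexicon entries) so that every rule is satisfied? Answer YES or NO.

Candidates per position — 1:kliastaax {Adj}; 2:kliastaax {Adj}; 3:troispit {Noun,Prep}; 4:sludrisk {Det}; 5:sludrisk {Det}; 6:kliastaax {Adj}; 7:deirn {Prep}; 8:deirn {Prep}.
Rule 2 cannot be satisfied by any choice of tags from the lexicon.
So there is no consistent tagging.

NO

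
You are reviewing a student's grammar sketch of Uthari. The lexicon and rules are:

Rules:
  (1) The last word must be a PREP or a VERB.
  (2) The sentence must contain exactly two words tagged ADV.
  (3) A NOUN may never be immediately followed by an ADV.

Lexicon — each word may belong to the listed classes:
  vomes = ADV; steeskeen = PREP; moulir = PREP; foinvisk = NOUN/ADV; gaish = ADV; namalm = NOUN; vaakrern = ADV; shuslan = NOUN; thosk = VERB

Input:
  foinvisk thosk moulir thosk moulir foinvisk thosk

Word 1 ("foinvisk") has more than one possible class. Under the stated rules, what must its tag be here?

ADV

Candidates per position — 1:foinvisk {NOUN,ADV}; 2:thosk {VERB}; 3:moulir {PREP}; 4:thosk {VERB}; 5:moulir {PREP}; 6:foinvisk {NOUN,ADV}; 7:thosk {VERB}.
At position 1, choosing NOUN makes rule 2 impossible to satisfy; hence ADV.
At position 6, choosing NOUN makes rule 2 impossible to satisfy; hence ADV.
The unique satisfying tagging is: ADV VERB PREP VERB PREP ADV VERB.
Check: rule 1 holds; rule 2 holds; rule 3 holds.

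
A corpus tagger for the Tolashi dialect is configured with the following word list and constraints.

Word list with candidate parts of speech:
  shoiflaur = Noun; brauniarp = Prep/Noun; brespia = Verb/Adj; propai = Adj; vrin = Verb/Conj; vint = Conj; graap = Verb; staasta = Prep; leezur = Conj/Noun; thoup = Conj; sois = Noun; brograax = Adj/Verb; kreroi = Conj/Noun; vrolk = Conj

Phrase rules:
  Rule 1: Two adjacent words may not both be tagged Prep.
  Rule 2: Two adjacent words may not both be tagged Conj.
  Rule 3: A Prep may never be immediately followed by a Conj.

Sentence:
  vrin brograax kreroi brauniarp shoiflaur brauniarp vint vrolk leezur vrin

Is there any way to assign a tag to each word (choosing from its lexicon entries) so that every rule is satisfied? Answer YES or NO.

Candidates per position — 1:vrin {Verb,Conj}; 2:brograax {Adj,Verb}; 3:kreroi {Conj,Noun}; 4:brauniarp {Prep,Noun}; 5:shoiflaur {Noun}; 6:brauniarp {Prep,Noun}; 7:vint {Conj}; 8:vrolk {Conj}; 9:leezur {Conj,Noun}; 10:vrin {Verb,Conj}.
Rule 2 cannot be satisfied by any choice of tags from the lexicon.
So there is no consistent tagging.

NO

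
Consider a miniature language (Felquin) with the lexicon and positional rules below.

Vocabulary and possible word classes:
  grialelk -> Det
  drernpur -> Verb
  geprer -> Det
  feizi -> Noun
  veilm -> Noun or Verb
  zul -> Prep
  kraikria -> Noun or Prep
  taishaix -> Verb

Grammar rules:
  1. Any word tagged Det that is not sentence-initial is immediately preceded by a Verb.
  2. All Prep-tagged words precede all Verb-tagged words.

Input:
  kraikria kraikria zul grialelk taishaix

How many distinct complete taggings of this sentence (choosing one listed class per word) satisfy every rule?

0

Candidates per position — 1:kraikria {Noun,Prep}; 2:kraikria {Noun,Prep}; 3:zul {Prep}; 4:grialelk {Det}; 5:taishaix {Verb}.
There are 4 candidate sequences in total.
Rule 1 cannot be satisfied by any choice of tags from the lexicon.
So there is no consistent tagging.
Count = 0.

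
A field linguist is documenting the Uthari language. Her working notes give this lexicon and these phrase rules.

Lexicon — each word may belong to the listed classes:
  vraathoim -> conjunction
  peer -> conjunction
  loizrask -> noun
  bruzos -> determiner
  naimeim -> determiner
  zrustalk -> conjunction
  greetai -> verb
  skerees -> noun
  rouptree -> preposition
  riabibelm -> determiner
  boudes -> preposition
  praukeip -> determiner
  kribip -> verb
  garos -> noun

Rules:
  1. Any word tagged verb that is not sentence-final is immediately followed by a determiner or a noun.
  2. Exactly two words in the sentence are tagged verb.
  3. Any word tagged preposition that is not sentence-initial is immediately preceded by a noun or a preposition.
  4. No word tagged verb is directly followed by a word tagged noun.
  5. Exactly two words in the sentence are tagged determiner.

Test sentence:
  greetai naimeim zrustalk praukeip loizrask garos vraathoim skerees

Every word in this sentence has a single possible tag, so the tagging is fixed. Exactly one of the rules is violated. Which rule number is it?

Fixed tagging: verb determiner conjunction determiner noun noun conjunction noun.
Applying the rules: R1 ✓, R2 ✗, R3 ✓, R4 ✓, R5 ✓.
Only rule 2 fails.

2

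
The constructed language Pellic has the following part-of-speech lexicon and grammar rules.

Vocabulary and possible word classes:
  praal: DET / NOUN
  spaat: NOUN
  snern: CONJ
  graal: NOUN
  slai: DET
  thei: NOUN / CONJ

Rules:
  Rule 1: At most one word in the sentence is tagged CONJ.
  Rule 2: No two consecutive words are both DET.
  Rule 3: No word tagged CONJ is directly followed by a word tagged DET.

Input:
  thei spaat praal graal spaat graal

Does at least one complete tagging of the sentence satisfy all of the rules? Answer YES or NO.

Candidates per position — 1:thei {NOUN,CONJ}; 2:spaat {NOUN}; 3:praal {DET,NOUN}; 4:graal {NOUN}; 5:spaat {NOUN}; 6:graal {NOUN}.
One satisfying assignment: NOUN NOUN NOUN NOUN NOUN NOUN.
Rule-by-rule: rule 1 satisfied; rule 2 satisfied; rule 3 satisfied.

YES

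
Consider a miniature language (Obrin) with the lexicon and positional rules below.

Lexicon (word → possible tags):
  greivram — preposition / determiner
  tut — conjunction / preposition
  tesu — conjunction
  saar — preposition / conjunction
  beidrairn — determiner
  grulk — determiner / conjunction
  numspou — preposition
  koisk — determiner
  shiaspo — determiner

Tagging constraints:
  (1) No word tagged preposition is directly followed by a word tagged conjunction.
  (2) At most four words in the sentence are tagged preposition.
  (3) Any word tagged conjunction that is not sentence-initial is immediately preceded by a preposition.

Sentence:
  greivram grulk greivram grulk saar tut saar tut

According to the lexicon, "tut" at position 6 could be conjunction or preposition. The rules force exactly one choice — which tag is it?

Candidates per position — 1:greivram {preposition,determiner}; 2:grulk {determiner,conjunction}; 3:greivram {preposition,determiner}; 4:grulk {determiner,conjunction}; 5:saar {preposition,conjunction}; 6:tut {conjunction,preposition}; 7:saar {preposition,conjunction}; 8:tut {conjunction,preposition}.
Word 5 cannot be conjunction — rule 3 would then fail for every completion. It is preposition.
Word 6 cannot be conjunction — rule 1 would then fail for every completion. It is preposition.
Word 7 cannot be conjunction — rule 1 would then fail for every completion. It is preposition.
Word 8 cannot be conjunction — rule 1 would then fail for every completion. It is preposition.
Word 1 cannot be preposition — rule 2 would then fail for every completion. It is determiner.
Word 2 cannot be conjunction — rule 3 would then fail for every completion. It is determiner.
Word 3 cannot be preposition — rule 2 would then fail for every completion. It is determiner.
Word 4 cannot be conjunction — rule 3 would then fail for every completion. It is determiner.
So the tagging must be: determiner determiner determiner determiner preposition preposition preposition preposition.
Check: rule 1 holds; rule 2 holds; rule 3 holds.

preposition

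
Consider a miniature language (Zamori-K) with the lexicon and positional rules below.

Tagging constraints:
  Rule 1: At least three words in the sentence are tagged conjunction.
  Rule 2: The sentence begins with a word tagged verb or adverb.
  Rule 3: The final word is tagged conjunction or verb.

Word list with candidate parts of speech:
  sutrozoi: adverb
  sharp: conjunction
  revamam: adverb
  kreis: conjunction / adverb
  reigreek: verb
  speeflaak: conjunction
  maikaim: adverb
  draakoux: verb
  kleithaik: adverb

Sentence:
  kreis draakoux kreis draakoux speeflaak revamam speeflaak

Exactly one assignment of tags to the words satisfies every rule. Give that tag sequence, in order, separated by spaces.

Candidates per position — 1:kreis {conjunction,adverb}; 2:draakoux {verb}; 3:kreis {conjunction,adverb}; 4:draakoux {verb}; 5:speeflaak {conjunction}; 6:revamam {adverb}; 7:speeflaak {conjunction}.
Position 1: conjunction is ruled out by rule 2; that leaves adverb.
Position 3: adverb is ruled out by rule 1; that leaves conjunction.
The unique satisfying tagging is: adverb verb conjunction verb conjunction adverb conjunction.
Check: rule 1 holds; rule 2 holds; rule 3 holds.

adverb verb conjunction verb conjunction adverb conjunction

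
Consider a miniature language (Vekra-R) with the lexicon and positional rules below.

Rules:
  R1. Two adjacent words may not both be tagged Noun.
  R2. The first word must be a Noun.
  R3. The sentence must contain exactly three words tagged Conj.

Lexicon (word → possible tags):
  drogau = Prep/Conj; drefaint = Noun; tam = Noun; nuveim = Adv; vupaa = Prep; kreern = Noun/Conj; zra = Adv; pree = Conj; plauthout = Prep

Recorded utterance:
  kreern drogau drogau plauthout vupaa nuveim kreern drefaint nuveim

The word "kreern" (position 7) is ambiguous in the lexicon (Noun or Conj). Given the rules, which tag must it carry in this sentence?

Candidates per position — 1:kreern {Noun,Conj}; 2:drogau {Prep,Conj}; 3:drogau {Prep,Conj}; 4:plauthout {Prep}; 5:vupaa {Prep}; 6:nuveim {Adv}; 7:kreern {Noun,Conj}; 8:drefaint {Noun}; 9:nuveim {Adv}.
Word 1 cannot be Conj — rule 2 would then fail for every completion. It is Noun.
Word 2 cannot be Prep — rule 3 would then fail for every completion. It is Conj.
Word 3 cannot be Prep — rule 3 would then fail for every completion. It is Conj.
Word 7 cannot be Noun — rule 1 would then fail for every completion. It is Conj.
So the tagging must be: Noun Conj Conj Prep Prep Adv Conj Noun Adv.
Check: rule 1 ok; rule 2 ok; rule 3 ok.

Conj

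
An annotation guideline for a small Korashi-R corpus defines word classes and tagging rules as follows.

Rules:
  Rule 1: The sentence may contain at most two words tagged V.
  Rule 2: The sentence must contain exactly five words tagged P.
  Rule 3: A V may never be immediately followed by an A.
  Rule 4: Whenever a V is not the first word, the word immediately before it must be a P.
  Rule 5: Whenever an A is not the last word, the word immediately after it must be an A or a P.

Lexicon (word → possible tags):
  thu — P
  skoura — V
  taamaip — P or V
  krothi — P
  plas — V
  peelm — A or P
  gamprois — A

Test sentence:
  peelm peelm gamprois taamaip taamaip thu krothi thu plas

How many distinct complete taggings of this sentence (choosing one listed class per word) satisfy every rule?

Candidates per position — 1:peelm {A,P}; 2:peelm {A,P}; 3:gamprois {A}; 4:taamaip {P,V}; 5:taamaip {P,V}; 6:thu {P}; 7:krothi {P}; 8:thu {P}; 9:plas {V}.
There are 16 candidate sequences in total.
The sequences that satisfy every rule: A A A P P P P P V; A P A P V P P P V; P A A P V P P P V.
Count = 3.

3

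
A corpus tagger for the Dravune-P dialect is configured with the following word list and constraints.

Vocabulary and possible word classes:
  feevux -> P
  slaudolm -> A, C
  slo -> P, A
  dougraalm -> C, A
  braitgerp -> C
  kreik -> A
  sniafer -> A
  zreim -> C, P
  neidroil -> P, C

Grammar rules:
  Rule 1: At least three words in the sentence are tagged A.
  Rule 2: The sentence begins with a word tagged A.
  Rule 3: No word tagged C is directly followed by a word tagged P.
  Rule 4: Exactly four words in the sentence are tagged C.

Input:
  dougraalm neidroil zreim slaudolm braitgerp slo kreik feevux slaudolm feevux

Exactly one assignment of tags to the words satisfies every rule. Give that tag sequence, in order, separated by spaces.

Candidates per position — 1:dougraalm {C,A}; 2:neidroil {P,C}; 3:zreim {C,P}; 4:slaudolm {A,C}; 5:braitgerp {C}; 6:slo {P,A}; 7:kreik {A}; 8:feevux {P}; 9:slaudolm {A,C}; 10:feevux {P}.
Word 1 cannot be C — rule 2 would then fail for every completion. It is A.
Word 6 cannot be P — rule 3 would then fail for every completion. It is A.
Word 9 cannot be C — rule 3 would then fail for every completion. It is A.
Word 2 cannot be P — rule 4 would then fail for every completion. It is C.
Word 3 cannot be P — rule 3 would then fail for every completion. It is C.
Word 4 cannot be A — rule 4 would then fail for every completion. It is C.
So the tagging must be: A C C C C A A P A P.
Verifying each rule — rule 1 satisfied; rule 2 satisfied; rule 3 satisfied; rule 4 satisfied.

A C C C C A A P A P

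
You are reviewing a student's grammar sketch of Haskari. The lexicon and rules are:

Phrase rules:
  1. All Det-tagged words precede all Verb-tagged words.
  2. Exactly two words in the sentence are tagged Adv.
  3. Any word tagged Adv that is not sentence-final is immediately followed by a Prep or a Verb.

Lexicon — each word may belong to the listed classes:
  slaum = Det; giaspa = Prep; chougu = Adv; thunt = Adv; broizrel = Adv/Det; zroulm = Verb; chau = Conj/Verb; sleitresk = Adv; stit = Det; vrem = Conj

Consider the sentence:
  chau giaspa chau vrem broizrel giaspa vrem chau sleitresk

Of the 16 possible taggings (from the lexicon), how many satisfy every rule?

Candidates per position — 1:chau {Conj,Verb}; 2:giaspa {Prep}; 3:chau {Conj,Verb}; 4:vrem {Conj}; 5:broizrel {Adv,Det}; 6:giaspa {Prep}; 7:vrem {Conj}; 8:chau {Conj,Verb}; 9:sleitresk {Adv}.
There are 16 candidate sequences in total.
Checking each against the rules leaves 8 sequences.
Count = 8.

8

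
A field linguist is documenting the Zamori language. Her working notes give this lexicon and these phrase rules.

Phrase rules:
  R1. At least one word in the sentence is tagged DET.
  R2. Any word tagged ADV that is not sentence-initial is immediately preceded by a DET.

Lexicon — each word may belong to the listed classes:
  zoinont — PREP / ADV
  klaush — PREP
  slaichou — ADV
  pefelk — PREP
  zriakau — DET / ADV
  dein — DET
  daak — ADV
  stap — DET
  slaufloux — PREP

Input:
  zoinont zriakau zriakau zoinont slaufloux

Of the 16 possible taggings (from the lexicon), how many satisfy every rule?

Candidates per position — 1:zoinont {PREP,ADV}; 2:zriakau {DET,ADV}; 3:zriakau {DET,ADV}; 4:zoinont {PREP,ADV}; 5:slaufloux {PREP}.
There are 16 candidate sequences in total.
Checking each against the rules leaves 6 sequences.
Count = 6.

6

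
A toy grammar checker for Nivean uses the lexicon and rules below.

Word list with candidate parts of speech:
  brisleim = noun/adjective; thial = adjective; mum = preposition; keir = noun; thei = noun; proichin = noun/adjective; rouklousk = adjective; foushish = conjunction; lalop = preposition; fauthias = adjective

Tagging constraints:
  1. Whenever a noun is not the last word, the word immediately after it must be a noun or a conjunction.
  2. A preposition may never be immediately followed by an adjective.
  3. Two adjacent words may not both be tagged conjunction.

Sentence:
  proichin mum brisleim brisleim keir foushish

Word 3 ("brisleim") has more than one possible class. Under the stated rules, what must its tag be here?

Candidates per position — 1:proichin {noun,adjective}; 2:mum {preposition}; 3:brisleim {noun,adjective}; 4:brisleim {noun,adjective}; 5:keir {noun}; 6:foushish {conjunction}.
Position 1: noun is ruled out by rule 1; that leaves adjective.
Position 3: adjective is ruled out by rule 2; that leaves noun.
Position 4: adjective is ruled out by rule 1; that leaves noun.
That leaves exactly one tagging: adjective preposition noun noun noun conjunction.
Rule-by-rule: rule 1 holds; rule 2 holds; rule 3 holds.

noun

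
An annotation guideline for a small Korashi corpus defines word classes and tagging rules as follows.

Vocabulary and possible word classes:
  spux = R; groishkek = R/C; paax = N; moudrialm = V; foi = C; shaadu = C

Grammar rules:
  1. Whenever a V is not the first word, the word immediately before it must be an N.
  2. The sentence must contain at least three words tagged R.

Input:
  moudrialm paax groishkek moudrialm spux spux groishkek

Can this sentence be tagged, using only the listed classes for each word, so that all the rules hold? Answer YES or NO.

Candidates per position — 1:moudrialm {V}; 2:paax {N}; 3:groishkek {R,C}; 4:moudrialm {V}; 5:spux {R}; 6:spux {R}; 7:groishkek {R,C}.
Rule 1 cannot be satisfied by any choice of tags from the lexicon.
So there is no consistent tagging.

NO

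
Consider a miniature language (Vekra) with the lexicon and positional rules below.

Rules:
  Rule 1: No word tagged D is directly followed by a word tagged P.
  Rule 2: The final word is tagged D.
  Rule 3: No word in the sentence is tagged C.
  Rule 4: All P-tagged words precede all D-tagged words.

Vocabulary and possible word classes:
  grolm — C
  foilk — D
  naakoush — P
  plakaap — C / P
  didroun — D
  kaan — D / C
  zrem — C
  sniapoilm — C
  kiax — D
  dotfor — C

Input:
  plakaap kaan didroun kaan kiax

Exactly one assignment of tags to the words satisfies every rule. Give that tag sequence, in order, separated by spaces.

P D D D D

Candidates per position — 1:plakaap {C,P}; 2:kaan {D,C}; 3:didroun {D}; 4:kaan {D,C}; 5:kiax {D}.
Position 1: C is ruled out by rule 3; that leaves P.
Position 2: C is ruled out by rule 3; that leaves D.
Position 4: C is ruled out by rule 3; that leaves D.
That leaves exactly one tagging: P D D D D.
Check: rule 1 ok; rule 2 ok; rule 3 ok; rule 4 ok.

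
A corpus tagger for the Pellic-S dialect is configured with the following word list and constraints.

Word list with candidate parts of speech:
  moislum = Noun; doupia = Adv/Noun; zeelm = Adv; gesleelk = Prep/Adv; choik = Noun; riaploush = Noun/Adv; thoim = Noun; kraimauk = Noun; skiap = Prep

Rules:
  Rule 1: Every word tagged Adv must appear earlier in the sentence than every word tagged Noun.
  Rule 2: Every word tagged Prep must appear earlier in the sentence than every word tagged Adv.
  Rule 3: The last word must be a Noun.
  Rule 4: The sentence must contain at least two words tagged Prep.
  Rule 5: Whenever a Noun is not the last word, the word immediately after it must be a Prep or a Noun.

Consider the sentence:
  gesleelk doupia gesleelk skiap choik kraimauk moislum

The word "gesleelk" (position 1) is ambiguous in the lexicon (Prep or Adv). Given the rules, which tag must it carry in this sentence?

Prep

Candidates per position — 1:gesleelk {Prep,Adv}; 2:doupia {Adv,Noun}; 3:gesleelk {Prep,Adv}; 4:skiap {Prep}; 5:choik {Noun}; 6:kraimauk {Noun}; 7:moislum {Noun}.
At position 1, choosing Adv makes rule 2 impossible to satisfy; hence Prep.
At position 2, choosing Adv makes rule 2 impossible to satisfy; hence Noun.
At position 3, choosing Adv makes rule 1 impossible to satisfy; hence Prep.
So the tagging must be: Prep Noun Prep Prep Noun Noun Noun.
Checking: rule 1 ok; rule 2 ok; rule 3 ok; rule 4 ok; rule 5 ok.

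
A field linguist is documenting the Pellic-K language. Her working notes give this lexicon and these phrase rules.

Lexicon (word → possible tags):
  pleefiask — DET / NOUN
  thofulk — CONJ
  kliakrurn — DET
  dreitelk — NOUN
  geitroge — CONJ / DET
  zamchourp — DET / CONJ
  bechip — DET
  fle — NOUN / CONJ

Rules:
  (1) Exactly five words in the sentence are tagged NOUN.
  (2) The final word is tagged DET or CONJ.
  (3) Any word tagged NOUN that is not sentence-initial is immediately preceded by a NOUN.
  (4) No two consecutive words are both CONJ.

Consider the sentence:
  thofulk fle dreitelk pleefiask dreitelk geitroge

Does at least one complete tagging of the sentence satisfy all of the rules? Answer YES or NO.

Candidates per position — 1:thofulk {CONJ}; 2:fle {NOUN,CONJ}; 3:dreitelk {NOUN}; 4:pleefiask {DET,NOUN}; 5:dreitelk {NOUN}; 6:geitroge {CONJ,DET}.
Rule 1 cannot be satisfied by any choice of tags from the lexicon.
So there is no consistent tagging.

NO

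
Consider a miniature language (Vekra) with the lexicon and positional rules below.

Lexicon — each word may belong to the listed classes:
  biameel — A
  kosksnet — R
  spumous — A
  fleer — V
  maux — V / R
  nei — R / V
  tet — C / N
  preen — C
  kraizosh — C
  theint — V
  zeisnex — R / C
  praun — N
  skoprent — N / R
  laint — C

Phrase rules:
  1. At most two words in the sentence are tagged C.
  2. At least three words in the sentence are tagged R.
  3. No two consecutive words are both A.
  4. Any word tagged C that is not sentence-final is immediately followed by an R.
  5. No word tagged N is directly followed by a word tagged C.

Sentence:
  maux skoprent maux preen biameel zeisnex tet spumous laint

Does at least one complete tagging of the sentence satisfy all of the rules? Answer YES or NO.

Candidates per position — 1:maux {V,R}; 2:skoprent {N,R}; 3:maux {V,R}; 4:preen {C}; 5:biameel {A}; 6:zeisnex {R,C}; 7:tet {C,N}; 8:spumous {A}; 9:laint {C}.
Rule 4 cannot be satisfied by any choice of tags from the lexicon.
So there is no consistent tagging.

NO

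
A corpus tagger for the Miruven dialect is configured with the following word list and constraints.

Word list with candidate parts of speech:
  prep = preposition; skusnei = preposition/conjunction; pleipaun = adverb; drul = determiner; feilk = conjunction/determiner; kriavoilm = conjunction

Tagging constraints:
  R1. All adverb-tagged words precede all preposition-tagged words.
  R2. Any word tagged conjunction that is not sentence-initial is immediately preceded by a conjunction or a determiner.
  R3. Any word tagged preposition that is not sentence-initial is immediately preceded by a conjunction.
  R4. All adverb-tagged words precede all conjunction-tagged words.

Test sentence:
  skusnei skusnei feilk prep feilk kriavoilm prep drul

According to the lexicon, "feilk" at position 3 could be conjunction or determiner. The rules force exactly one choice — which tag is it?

conjunction

Candidates per position — 1:skusnei {preposition,conjunction}; 2:skusnei {preposition,conjunction}; 3:feilk {conjunction,determiner}; 4:prep {preposition}; 5:feilk {conjunction,determiner}; 6:kriavoilm {conjunction}; 7:prep {preposition}; 8:drul {determiner}.
Position 3: determiner is ruled out by rule 3; that leaves conjunction.
Position 5: conjunction is ruled out by rule 2; that leaves determiner.
Position 1: preposition is ruled out by rule 2; that leaves conjunction.
Position 2: preposition is ruled out by rule 2; that leaves conjunction.
The unique satisfying tagging is: conjunction conjunction conjunction preposition determiner conjunction preposition determiner.
Check: rule 1 ✓; rule 2 ✓; rule 3 ✓; rule 4 ✓.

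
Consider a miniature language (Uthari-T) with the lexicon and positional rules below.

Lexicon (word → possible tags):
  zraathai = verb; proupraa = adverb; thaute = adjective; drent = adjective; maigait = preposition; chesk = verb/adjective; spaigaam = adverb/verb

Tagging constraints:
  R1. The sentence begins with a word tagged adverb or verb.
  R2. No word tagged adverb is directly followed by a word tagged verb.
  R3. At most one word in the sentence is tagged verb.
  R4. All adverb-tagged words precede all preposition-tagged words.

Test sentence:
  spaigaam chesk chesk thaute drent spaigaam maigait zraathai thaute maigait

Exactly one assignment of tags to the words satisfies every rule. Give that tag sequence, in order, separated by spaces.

adverb adjective adjective adjective adjective adverb preposition verb adjective preposition

Candidates per position — 1:spaigaam {adverb,verb}; 2:chesk {verb,adjective}; 3:chesk {verb,adjective}; 4:thaute {adjective}; 5:drent {adjective}; 6:spaigaam {adverb,verb}; 7:maigait {preposition}; 8:zraathai {verb}; 9:thaute {adjective}; 10:maigait {preposition}.
Position 1: tagging it verb would leave rule 3 unsatisfiable, so it must be adverb.
Position 2: tagging it verb would leave rule 2 unsatisfiable, so it must be adjective.
Position 3: tagging it verb would leave rule 3 unsatisfiable, so it must be adjective.
Position 6: tagging it verb would leave rule 3 unsatisfiable, so it must be adverb.
That leaves exactly one tagging: adverb adjective adjective adjective adjective adverb preposition verb adjective preposition.
Checking: rule 1 ✓; rule 2 ✓; rule 3 ✓; rule 4 ✓.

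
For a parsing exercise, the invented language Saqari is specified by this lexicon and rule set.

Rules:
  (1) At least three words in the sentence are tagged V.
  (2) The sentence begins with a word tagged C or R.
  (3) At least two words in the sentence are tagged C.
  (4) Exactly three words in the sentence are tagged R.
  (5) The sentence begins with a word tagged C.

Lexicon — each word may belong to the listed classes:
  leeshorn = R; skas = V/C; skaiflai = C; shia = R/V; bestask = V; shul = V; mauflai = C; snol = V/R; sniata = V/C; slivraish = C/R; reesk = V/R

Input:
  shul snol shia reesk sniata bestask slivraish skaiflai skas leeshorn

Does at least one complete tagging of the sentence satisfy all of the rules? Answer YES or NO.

NO

Candidates per position — 1:shul {V}; 2:snol {V,R}; 3:shia {R,V}; 4:reesk {V,R}; 5:sniata {V,C}; 6:bestask {V}; 7:slivraish {C,R}; 8:skaiflai {C}; 9:skas {V,C}; 10:leeshorn {R}.
Rule 2 cannot be satisfied by any choice of tags from the lexicon.
So there is no consistent tagging.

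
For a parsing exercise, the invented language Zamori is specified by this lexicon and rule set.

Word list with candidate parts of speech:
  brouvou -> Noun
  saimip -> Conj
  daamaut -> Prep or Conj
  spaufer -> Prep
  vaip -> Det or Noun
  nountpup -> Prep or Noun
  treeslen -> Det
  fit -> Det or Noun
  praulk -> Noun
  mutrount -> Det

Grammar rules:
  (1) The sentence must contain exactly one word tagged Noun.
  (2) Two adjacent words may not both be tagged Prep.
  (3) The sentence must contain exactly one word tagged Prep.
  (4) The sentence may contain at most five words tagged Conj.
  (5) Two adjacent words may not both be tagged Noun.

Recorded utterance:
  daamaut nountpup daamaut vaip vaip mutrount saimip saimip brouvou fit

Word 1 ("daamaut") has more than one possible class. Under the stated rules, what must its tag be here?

Conj

Candidates per position — 1:daamaut {Prep,Conj}; 2:nountpup {Prep,Noun}; 3:daamaut {Prep,Conj}; 4:vaip {Det,Noun}; 5:vaip {Det,Noun}; 6:mutrount {Det}; 7:saimip {Conj}; 8:saimip {Conj}; 9:brouvou {Noun}; 10:fit {Det,Noun}.
At position 2, choosing Noun makes rule 1 impossible to satisfy; hence Prep.
At position 3, choosing Prep makes rule 2 impossible to satisfy; hence Conj.
At position 4, choosing Noun makes rule 1 impossible to satisfy; hence Det.
At position 5, choosing Noun makes rule 1 impossible to satisfy; hence Det.
At position 10, choosing Noun makes rule 1 impossible to satisfy; hence Det.
At position 1, choosing Prep makes rule 2 impossible to satisfy; hence Conj.
The unique satisfying tagging is: Conj Prep Conj Det Det Det Conj Conj Noun Det.
Verifying each rule — rule 1 holds; rule 2 holds; rule 3 holds; rule 4 holds; rule 5 holds.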